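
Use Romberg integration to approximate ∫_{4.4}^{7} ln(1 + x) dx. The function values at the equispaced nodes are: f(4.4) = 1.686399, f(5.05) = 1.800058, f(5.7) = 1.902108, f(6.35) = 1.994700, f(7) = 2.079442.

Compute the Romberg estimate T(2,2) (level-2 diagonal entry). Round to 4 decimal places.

4.9290

T(0,0) (trapezoid, 1 panel, h=2.6000): 4.895593
T(1,0) (trapezoid, 2 panels, h=1.3000): 4.920537
T(2,0) (trapezoid, 4 panels, h=0.6500): 4.926861
T(1,1) = 4.920537 + (4.920537 − 4.895593)/3 = 4.928852
T(2,1) = 4.926861 + (4.926861 − 4.920537)/3 = 4.928969
T(2,2) = 4.928969 + (4.928969 − 4.928852)/15 = 4.928977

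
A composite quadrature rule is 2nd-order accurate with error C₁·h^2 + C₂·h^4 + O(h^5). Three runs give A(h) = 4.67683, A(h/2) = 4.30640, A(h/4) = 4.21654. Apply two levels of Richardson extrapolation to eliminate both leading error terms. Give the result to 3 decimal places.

First eliminate the h^2 term (factor 2^2 = 4):
  B₁ = (4·4.30640 − 4.67683)/3 = 4.18292
  B₂ = (4·4.21654 − 4.30640)/3 = 4.18659
Then eliminate the h^4 term (factor 2^4 = 16):
  (16·4.18659 − 4.18292)/15 = 4.18683

4.187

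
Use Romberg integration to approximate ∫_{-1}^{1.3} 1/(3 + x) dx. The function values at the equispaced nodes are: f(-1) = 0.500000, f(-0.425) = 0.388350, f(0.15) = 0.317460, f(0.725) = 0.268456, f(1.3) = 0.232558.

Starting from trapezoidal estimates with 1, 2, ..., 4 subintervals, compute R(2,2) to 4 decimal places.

0.7655

R(0,0) (trapezoid, 1 panel, h=2.3000): 0.842442
R(1,0) (trapezoid, 2 panels, h=1.1500): 0.786300
R(2,0) (trapezoid, 4 panels, h=0.5750): 0.770813
R(1,1) = 0.786300 + (0.786300 − 0.842442)/3 = 0.767586
R(2,1) = 0.770813 + (0.770813 − 0.786300)/3 = 0.765651
R(2,2) = 0.765651 + (0.765651 − 0.767586)/15 = 0.765522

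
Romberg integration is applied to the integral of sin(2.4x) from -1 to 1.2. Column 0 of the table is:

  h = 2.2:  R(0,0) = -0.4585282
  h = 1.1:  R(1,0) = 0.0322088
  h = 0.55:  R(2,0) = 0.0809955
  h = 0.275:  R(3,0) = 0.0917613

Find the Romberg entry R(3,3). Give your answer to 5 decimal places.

Richardson extrapolation on the trapezoidal column (denominator 4−1=3):
R(1,1) = 0.0322088 + (0.0322088 − (-0.4585282))/3 = 0.1957878
R(2,1) = (4·0.0809955 − 0.0322088) / 3 = 0.0972577
R(3,1) = 0.0917613 + (0.0917613 − 0.0809955)/3 = 0.0953499
R(2,2) = (16·0.0972577 − 0.1957878) / 15 = 0.0906890
R(3,2) = (16·0.0953499 − 0.0972577) / 15 = 0.0952227
R(3,3) = 0.0952227 + (0.0952227 − 0.0906890)/63 = 0.0952947
(Column j=1 coincides with Simpson's rule on the same nodes.)

0.09529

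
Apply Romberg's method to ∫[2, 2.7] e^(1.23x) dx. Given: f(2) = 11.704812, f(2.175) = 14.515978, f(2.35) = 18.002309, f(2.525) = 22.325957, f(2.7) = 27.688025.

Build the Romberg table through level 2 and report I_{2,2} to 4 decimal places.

I_{0,0} (trapezoid, 1 panel, h=0.7000): 13.787493
I_{1,0} (trapezoid, 2 panels, h=0.3500): 13.194555
I_{2,0} (trapezoid, 4 panels, h=0.1750): 13.044616
I_{1,1} = 13.194555 + (13.194555 − 13.787493)/3 = 12.996909
I_{2,1} = 13.044616 + (13.044616 − 13.194555)/3 = 12.994636
I_{2,2} = 12.994636 + (12.994636 − 12.996909)/15 = 12.994484

12.9945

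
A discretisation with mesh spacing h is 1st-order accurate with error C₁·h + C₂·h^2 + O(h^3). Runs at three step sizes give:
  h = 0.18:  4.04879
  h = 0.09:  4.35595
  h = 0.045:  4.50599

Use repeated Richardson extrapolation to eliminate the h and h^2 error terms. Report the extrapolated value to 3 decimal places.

4.654

First eliminate the h term (factor 2^1 = 2):
  B₁ = (2·4.35595 − 4.04879)/1 = 4.66311
  B₂ = (2·4.50599 − 4.35595)/1 = 4.65603
Then eliminate the h^2 term (factor 2^2 = 4):
  (4·4.65603 − 4.66311)/3 = 4.65367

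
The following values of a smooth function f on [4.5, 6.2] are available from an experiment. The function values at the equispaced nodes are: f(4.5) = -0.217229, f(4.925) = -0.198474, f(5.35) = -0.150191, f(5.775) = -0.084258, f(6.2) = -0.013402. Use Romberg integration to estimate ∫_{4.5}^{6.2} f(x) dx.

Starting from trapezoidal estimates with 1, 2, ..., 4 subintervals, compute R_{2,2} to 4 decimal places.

R_{0,0} (trapezoid, 1 panel, h=1.7000): -0.196036
R_{1,0} (trapezoid, 2 panels, h=0.8500): -0.225681
R_{2,0} (trapezoid, 4 panels, h=0.4250): -0.233001
R_{1,1} = -0.225681 + (-0.225681 − (-0.196036))/3 = -0.235563
R_{2,1} = -0.233001 + (-0.233001 − (-0.225681))/3 = -0.235441
R_{2,2} = -0.235441 + (-0.235441 − (-0.235563))/15 = -0.235433

-0.2354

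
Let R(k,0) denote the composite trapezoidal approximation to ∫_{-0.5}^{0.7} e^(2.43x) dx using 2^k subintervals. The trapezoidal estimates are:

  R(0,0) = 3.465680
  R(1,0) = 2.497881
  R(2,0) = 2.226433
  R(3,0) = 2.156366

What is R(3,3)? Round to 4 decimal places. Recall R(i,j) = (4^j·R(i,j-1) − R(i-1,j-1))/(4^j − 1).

2.1328

R(1,1) = (4·2.497881 − 3.465680) / 3 = 2.175281
R(2,1) = (4·2.226433 − 2.497881) / 3 = 2.135950
R(3,1) = (4·2.156366 − 2.226433) / 3 = 2.133010
R(2,2) = (16·2.135950 − 2.175281) / 15 = 2.133328
R(3,2) = (16·2.133010 − 2.135950) / 15 = 2.132814
R(3,3) = (64·2.132814 − 2.133328) / 63 = 2.132806
(Column j=1 coincides with Simpson's rule on the same nodes.)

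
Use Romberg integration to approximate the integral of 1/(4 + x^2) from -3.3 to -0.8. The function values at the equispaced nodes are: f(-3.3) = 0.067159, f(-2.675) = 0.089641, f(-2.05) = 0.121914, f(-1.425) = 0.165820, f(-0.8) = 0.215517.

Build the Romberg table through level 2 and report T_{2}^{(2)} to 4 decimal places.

T_{0}^{(0)} (trapezoid, 1 panel, h=2.5000): 0.353345
T_{1}^{(0)} (trapezoid, 2 panels, h=1.2500): 0.329065
T_{2}^{(0)} (trapezoid, 4 panels, h=0.6250): 0.324196
T_{1}^{(1)} = 0.329065 + (0.329065 − 0.353345)/3 = 0.320972
T_{2}^{(1)} = 0.324196 + (0.324196 − 0.329065)/3 = 0.322573
T_{2}^{(2)} = 0.322573 + (0.322573 − 0.320972)/15 = 0.322680

0.3227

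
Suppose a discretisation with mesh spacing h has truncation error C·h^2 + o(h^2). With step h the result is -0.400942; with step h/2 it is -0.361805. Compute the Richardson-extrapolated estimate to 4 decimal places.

Extrapolated value = (4·A(h/2) − A(h)) / (4 − 1)
= (4·(-0.361805) − (-0.400942)) / 3
= -1.046278 / 3 = -0.348759

-0.3488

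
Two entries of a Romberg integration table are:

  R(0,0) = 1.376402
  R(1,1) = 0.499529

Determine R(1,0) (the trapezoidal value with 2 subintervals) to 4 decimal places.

0.7187

From R(1,1) = (4·R(1,0) − R(0,0))/3, solve for R(1,0):
4·R(1,0) = 3·0.499529 + 1.376402 = 2.874989
R(1,0) = 0.718747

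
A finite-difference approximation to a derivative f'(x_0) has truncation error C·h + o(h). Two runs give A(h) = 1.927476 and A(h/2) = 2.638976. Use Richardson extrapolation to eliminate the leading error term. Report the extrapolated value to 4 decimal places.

3.3505

The leading error scales as h; refining by a factor of 2 reduces it by 2^1 = 2.
Extrapolated value = (2·A(h/2) − A(h)) / (2 − 1)
= (2·2.638976 − 1.927476) / 1
= 3.350476 / 1 = 3.350476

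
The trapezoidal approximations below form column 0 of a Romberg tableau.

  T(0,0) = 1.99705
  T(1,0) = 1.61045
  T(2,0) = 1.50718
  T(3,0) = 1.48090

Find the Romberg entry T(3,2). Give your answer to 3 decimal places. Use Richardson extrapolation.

Richardson extrapolation on the trapezoidal column (denominator 4−1=3):
T(2,1) = 1.50718 + (1.50718 − 1.61045)/3 = 1.47276
T(3,1) = (4·1.48090 − 1.50718) / 3 = 1.47214
T(3,2) = (16·1.47214 − 1.47276) / 15 = 1.47210

1.472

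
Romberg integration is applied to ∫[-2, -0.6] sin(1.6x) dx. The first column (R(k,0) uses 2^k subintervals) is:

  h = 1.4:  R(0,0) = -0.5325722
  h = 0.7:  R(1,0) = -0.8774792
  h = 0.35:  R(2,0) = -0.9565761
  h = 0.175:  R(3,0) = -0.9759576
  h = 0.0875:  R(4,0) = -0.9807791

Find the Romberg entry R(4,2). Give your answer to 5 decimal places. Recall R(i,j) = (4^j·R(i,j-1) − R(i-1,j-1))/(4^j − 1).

-0.98238

Richardson extrapolation on the trapezoidal column (denominator 4−1=3):
R(3,1) = -0.9759576 + (-0.9759576 − (-0.9565761))/3 = -0.9824181
R(4,1) = -0.9807791 + (-0.9807791 − (-0.9759576))/3 = -0.9823863
R(4,2) = (16·(-0.9823863) − (-0.9824181)) / 15 = -0.9823842
(Column j=1 coincides with Simpson's rule on the same nodes.)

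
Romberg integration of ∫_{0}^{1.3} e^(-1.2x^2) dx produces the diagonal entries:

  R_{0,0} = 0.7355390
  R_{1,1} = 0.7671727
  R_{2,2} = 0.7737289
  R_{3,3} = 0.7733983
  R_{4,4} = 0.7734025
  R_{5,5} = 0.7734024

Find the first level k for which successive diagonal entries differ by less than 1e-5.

k = 4

|R_{1,1} − R_{0,0}| = 0.0316337 ≥ 1e-5
|R_{2,2} − R_{1,1}| = 0.0065562 ≥ 1e-5
|R_{3,3} − R_{2,2}| = 0.0003306 ≥ 1e-5
|R_{4,4} − R_{3,3}| = 0.0000042 < 1e-5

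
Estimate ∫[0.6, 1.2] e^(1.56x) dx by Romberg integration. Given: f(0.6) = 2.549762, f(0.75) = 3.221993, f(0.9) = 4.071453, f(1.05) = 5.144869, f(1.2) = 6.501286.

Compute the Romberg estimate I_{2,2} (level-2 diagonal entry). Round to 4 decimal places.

I_{0,0} (trapezoid, 1 panel, h=0.6000): 2.715314
I_{1,0} (trapezoid, 2 panels, h=0.3000): 2.579093
I_{2,0} (trapezoid, 4 panels, h=0.1500): 2.544576
I_{1,1} = 2.579093 + (2.579093 − 2.715314)/3 = 2.533686
I_{2,1} = 2.544576 + (2.544576 − 2.579093)/3 = 2.533070
I_{2,2} = 2.533070 + (2.533070 − 2.533686)/15 = 2.533029

2.5330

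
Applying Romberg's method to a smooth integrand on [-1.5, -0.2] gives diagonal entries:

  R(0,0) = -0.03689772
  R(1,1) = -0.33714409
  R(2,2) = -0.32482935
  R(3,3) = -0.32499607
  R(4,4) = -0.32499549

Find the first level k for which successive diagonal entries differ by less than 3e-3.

|R(1,1) − R(0,0)| = 0.30024637 ≥ 3e-3
|R(2,2) − R(1,1)| = 0.01231474 ≥ 3e-3
|R(3,3) − R(2,2)| = 0.00016672 < 3e-3

k = 3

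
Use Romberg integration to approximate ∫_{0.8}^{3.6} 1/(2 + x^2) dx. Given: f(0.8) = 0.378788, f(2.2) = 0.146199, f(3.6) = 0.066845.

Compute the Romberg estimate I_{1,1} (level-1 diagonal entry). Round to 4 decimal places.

I_{0,0} (trapezoid, 1 panel, h=2.8000): 0.623886
I_{1,0} (trapezoid, 2 panels, h=1.4000): 0.516622
I_{1,1} = 0.516622 + (0.516622 − 0.623886)/3 = 0.480867

0.4809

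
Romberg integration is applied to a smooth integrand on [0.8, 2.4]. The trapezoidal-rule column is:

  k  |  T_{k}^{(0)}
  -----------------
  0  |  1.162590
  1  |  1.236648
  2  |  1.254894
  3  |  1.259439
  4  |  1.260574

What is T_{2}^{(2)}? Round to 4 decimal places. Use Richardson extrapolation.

1.2610

Richardson extrapolation on the trapezoidal column (denominator 4−1=3):
T_{1}^{(1)} = 1.236648 + (1.236648 − 1.162590)/3 = 1.261334
T_{2}^{(1)} = 1.254894 + (1.254894 − 1.236648)/3 = 1.260976
T_{2}^{(2)} = 1.260976 + (1.260976 − 1.261334)/15 = 1.260952
(Column j=1 coincides with Simpson's rule on the same nodes.)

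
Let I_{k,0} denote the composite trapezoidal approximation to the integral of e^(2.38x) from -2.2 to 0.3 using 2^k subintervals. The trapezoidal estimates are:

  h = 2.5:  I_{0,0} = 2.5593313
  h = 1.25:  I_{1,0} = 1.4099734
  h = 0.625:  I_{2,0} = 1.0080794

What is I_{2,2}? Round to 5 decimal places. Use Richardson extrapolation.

0.86393

I_{1,1} = (4·1.4099734 − 2.5593313) / 3 = 1.0268541
I_{2,1} = (4·1.0080794 − 1.4099734) / 3 = 0.8741147
I_{2,2} = (16·0.8741147 − 1.0268541) / 15 = 0.8639321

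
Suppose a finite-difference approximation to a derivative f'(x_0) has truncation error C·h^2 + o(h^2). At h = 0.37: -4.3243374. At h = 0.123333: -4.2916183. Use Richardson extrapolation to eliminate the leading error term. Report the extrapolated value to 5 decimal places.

The leading error scales as h^2; refining by a factor of 3 reduces it by 3^2 = 9.
Extrapolated value = (9·A(h/3) − A(h)) / (9 − 1)
= (9·(-4.2916183) − (-4.3243374)) / 8
= -34.3002273 / 8 = -4.2875284

-4.28753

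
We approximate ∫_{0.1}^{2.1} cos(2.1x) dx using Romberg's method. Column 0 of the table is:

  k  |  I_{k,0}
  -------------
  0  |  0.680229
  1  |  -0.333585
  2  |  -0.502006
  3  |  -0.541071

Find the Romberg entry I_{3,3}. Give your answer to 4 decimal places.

Richardson extrapolation on the trapezoidal column (denominator 4−1=3):
I_{1,1} = -0.333585 + (-0.333585 − 0.680229)/3 = -0.671523
I_{2,1} = -0.502006 + (-0.502006 − (-0.333585))/3 = -0.558146
I_{3,1} = -0.541071 + (-0.541071 − (-0.502006))/3 = -0.554093
I_{2,2} = (16·(-0.558146) − (-0.671523)) / 15 = -0.550588
I_{3,2} = -0.554093 + (-0.554093 − (-0.558146))/15 = -0.553823
I_{3,3} = (64·(-0.553823) − (-0.550588)) / 63 = -0.553874
(Column j=1 coincides with Simpson's rule on the same nodes.)

-0.5539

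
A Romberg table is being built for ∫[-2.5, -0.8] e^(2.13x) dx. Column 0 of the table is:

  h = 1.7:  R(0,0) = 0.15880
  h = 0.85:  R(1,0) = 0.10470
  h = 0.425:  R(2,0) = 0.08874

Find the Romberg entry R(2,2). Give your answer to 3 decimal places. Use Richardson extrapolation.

0.083

R(1,1) = (4·0.10470 − 0.15880) / 3 = 0.08667
R(2,1) = 0.08874 + (0.08874 − 0.10470)/3 = 0.08342
R(2,2) = 0.08342 + (0.08342 − 0.08667)/15 = 0.08320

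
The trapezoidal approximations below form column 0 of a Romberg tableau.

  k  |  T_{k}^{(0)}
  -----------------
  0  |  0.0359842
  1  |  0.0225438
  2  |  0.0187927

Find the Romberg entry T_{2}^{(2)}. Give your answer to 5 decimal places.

0.01751

T_{1}^{(1)} = 0.0225438 + (0.0225438 − 0.0359842)/3 = 0.0180637
T_{2}^{(1)} = 0.0187927 + (0.0187927 − 0.0225438)/3 = 0.0175423
T_{2}^{(2)} = (16·0.0175423 − 0.0180637) / 15 = 0.0175075
(Column j=1 coincides with Simpson's rule on the same nodes.)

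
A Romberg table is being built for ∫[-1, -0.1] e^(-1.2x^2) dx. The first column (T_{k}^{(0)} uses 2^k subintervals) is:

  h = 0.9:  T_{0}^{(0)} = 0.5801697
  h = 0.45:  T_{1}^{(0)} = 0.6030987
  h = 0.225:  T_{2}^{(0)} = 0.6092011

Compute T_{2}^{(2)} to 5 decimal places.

0.61127

Richardson extrapolation on the trapezoidal column (denominator 4−1=3):
T_{1}^{(1)} = 0.6030987 + (0.6030987 − 0.5801697)/3 = 0.6107417
T_{2}^{(1)} = 0.6092011 + (0.6092011 − 0.6030987)/3 = 0.6112352
T_{2}^{(2)} = (16·0.6112352 − 0.6107417) / 15 = 0.6112681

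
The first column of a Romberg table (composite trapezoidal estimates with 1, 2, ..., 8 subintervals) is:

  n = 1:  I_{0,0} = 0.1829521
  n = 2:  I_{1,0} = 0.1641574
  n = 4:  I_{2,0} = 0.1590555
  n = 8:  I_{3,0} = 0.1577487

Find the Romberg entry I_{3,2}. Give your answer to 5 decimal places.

Richardson extrapolation on the trapezoidal column (denominator 4−1=3):
I_{2,1} = (4·0.1590555 − 0.1641574) / 3 = 0.1573549
I_{3,1} = 0.1577487 + (0.1577487 − 0.1590555)/3 = 0.1573131
I_{3,2} = 0.1573131 + (0.1573131 − 0.1573549)/15 = 0.1573103

0.15731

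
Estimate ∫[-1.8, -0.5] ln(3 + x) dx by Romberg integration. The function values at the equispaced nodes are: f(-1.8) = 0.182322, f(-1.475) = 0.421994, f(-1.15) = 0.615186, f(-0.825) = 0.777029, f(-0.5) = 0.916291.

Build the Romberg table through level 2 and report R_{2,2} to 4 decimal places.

0.7719

R_{0,0} (trapezoid, 1 panel, h=1.3000): 0.714098
R_{1,0} (trapezoid, 2 panels, h=0.6500): 0.756920
R_{2,0} (trapezoid, 4 panels, h=0.3250): 0.768143
R_{1,1} = 0.756920 + (0.756920 − 0.714098)/3 = 0.771194
R_{2,1} = 0.768143 + (0.768143 − 0.756920)/3 = 0.771884
R_{2,2} = 0.771884 + (0.771884 − 0.771194)/15 = 0.771930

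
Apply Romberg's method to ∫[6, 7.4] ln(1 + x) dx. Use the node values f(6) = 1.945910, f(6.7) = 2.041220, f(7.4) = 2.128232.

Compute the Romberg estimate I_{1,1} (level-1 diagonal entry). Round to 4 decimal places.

2.8558

I_{0,0} (trapezoid, 1 panel, h=1.4000): 2.851899
I_{1,0} (trapezoid, 2 panels, h=0.7000): 2.854804
I_{1,1} = 2.854804 + (2.854804 − 2.851899)/3 = 2.855772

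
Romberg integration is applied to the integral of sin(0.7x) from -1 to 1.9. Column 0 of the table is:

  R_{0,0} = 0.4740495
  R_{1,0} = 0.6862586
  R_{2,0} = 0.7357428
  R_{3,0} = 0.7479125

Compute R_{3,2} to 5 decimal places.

0.75195

R_{2,1} = 0.7357428 + (0.7357428 − 0.6862586)/3 = 0.7522375
R_{3,1} = (4·0.7479125 − 0.7357428) / 3 = 0.7519691
R_{3,2} = 0.7519691 + (0.7519691 − 0.7522375)/15 = 0.7519512
(Column j=1 coincides with Simpson's rule on the same nodes.)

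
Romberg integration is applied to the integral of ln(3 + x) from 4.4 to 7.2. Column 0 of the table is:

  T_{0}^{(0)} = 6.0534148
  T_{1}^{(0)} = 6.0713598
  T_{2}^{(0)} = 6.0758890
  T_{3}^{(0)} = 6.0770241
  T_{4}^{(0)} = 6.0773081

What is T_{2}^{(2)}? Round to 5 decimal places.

6.07740

Richardson extrapolation on the trapezoidal column (denominator 4−1=3):
T_{1}^{(1)} = (4·6.0713598 − 6.0534148) / 3 = 6.0773415
T_{2}^{(1)} = 6.0758890 + (6.0758890 − 6.0713598)/3 = 6.0773987
T_{2}^{(2)} = (16·6.0773987 − 6.0773415) / 15 = 6.0774025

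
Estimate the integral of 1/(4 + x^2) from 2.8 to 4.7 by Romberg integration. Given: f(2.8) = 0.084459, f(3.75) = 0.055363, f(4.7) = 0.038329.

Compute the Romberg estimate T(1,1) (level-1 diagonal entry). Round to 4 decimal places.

0.1090

T(0,0) (trapezoid, 1 panel, h=1.9000): 0.116649
T(1,0) (trapezoid, 2 panels, h=0.9500): 0.110919
T(1,1) = 0.110919 + (0.110919 − 0.116649)/3 = 0.109009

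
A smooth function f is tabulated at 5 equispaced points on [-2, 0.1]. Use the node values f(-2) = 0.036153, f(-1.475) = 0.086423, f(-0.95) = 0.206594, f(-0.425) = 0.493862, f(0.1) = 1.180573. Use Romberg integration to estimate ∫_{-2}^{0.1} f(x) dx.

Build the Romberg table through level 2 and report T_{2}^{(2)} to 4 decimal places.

0.6899

T_{0}^{(0)} (trapezoid, 1 panel, h=2.1000): 1.277562
T_{1}^{(0)} (trapezoid, 2 panels, h=1.0500): 0.855705
T_{2}^{(0)} (trapezoid, 4 panels, h=0.5250): 0.732502
T_{1}^{(1)} = 0.855705 + (0.855705 − 1.277562)/3 = 0.715086
T_{2}^{(1)} = 0.732502 + (0.732502 − 0.855705)/3 = 0.691434
T_{2}^{(2)} = 0.691434 + (0.691434 − 0.715086)/15 = 0.689857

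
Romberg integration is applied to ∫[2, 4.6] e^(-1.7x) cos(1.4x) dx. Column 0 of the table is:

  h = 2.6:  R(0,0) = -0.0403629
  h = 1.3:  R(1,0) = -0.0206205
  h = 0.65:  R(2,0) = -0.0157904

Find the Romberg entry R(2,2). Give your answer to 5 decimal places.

-0.01419

Richardson extrapolation on the trapezoidal column (denominator 4−1=3):
R(1,1) = -0.0206205 + (-0.0206205 − (-0.0403629))/3 = -0.0140397
R(2,1) = (4·(-0.0157904) − (-0.0206205)) / 3 = -0.0141804
R(2,2) = -0.0141804 + (-0.0141804 − (-0.0140397))/15 = -0.0141898
(Column j=1 coincides with Simpson's rule on the same nodes.)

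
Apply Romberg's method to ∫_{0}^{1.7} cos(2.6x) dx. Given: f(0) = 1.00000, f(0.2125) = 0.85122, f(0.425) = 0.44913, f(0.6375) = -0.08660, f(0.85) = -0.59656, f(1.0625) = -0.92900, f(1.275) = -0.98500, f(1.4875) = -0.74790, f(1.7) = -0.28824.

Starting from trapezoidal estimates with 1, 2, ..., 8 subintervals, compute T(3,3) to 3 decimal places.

-0.368

T(0,0) (trapezoid, 1 panel, h=1.7000): 0.60500
T(1,0) (trapezoid, 2 panels, h=0.8500): -0.20458
T(2,0) (trapezoid, 4 panels, h=0.4250): -0.33003
T(3,0) (trapezoid, 8 panels, h=0.2125): -0.35888
T(1,1) = -0.20458 + (-0.20458 − 0.60500)/3 = -0.47444
T(2,1) = -0.33003 + (-0.33003 − (-0.20458))/3 = -0.37185
T(3,1) = -0.35888 + (-0.35888 − (-0.33003))/3 = -0.36850
T(2,2) = -0.37185 + (-0.37185 − (-0.47444))/15 = -0.36501
T(3,2) = -0.36850 + (-0.36850 − (-0.37185))/15 = -0.36828
T(3,3) = -0.36828 + (-0.36828 − (-0.36501))/63 = -0.36833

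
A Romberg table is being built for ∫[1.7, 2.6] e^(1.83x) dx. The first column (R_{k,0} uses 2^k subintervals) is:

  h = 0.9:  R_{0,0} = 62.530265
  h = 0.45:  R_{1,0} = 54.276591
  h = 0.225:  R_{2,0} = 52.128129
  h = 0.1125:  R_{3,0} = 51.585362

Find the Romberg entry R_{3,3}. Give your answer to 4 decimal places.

51.4039

Richardson extrapolation on the trapezoidal column (denominator 4−1=3):
R_{1,1} = 54.276591 + (54.276591 − 62.530265)/3 = 51.525366
R_{2,1} = (4·52.128129 − 54.276591) / 3 = 51.411975
R_{3,1} = (4·51.585362 − 52.128129) / 3 = 51.404440
R_{2,2} = 51.411975 + (51.411975 − 51.525366)/15 = 51.404416
R_{3,2} = (16·51.404440 − 51.411975) / 15 = 51.403938
R_{3,3} = 51.403938 + (51.403938 − 51.404416)/63 = 51.403930
(Column j=1 coincides with Simpson's rule on the same nodes.)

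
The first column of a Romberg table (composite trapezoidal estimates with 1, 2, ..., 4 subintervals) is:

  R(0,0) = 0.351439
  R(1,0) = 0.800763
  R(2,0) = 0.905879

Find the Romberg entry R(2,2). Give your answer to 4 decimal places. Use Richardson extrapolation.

0.9403

R(1,1) = 0.800763 + (0.800763 − 0.351439)/3 = 0.950538
R(2,1) = (4·0.905879 − 0.800763) / 3 = 0.940918
R(2,2) = 0.940918 + (0.940918 − 0.950538)/15 = 0.940277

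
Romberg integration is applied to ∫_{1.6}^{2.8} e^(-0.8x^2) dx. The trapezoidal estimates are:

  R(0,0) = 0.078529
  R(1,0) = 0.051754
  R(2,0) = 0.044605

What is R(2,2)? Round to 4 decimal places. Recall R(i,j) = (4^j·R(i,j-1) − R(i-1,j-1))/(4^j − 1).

0.0422

Richardson extrapolation on the trapezoidal column (denominator 4−1=3):
R(1,1) = (4·0.051754 − 0.078529) / 3 = 0.042829
R(2,1) = 0.044605 + (0.044605 − 0.051754)/3 = 0.042222
R(2,2) = 0.042222 + (0.042222 − 0.042829)/15 = 0.042182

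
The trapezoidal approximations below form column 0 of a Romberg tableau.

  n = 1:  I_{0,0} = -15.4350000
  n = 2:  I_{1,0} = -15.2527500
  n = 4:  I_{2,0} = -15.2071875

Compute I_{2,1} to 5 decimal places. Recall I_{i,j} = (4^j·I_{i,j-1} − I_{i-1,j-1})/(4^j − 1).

Richardson extrapolation on the trapezoidal column (denominator 4−1=3):
I_{2,1} = -15.2071875 + (-15.2071875 − (-15.2527500))/3 = -15.1920000
(Column j=1 coincides with Simpson's rule on the same nodes.)

-15.19200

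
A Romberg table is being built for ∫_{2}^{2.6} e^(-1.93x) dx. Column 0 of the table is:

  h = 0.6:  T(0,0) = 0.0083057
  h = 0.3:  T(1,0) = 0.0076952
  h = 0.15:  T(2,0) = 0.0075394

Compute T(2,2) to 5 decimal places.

0.00749

Richardson extrapolation on the trapezoidal column (denominator 4−1=3):
T(1,1) = (4·0.0076952 − 0.0083057) / 3 = 0.0074917
T(2,1) = (4·0.0075394 − 0.0076952) / 3 = 0.0074875
T(2,2) = (16·0.0074875 − 0.0074917) / 15 = 0.0074872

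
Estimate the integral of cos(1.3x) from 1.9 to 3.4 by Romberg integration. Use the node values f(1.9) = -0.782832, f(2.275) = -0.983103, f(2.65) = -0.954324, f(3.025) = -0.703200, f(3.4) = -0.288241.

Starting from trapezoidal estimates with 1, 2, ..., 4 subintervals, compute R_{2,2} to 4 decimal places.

-1.2152

R_{0,0} (trapezoid, 1 panel, h=1.5000): -0.803305
R_{1,0} (trapezoid, 2 panels, h=0.7500): -1.117395
R_{2,0} (trapezoid, 4 panels, h=0.3750): -1.191061
R_{1,1} = -1.117395 + (-1.117395 − (-0.803305))/3 = -1.222092
R_{2,1} = -1.191061 + (-1.191061 − (-1.117395))/3 = -1.215616
R_{2,2} = -1.215616 + (-1.215616 − (-1.222092))/15 = -1.215184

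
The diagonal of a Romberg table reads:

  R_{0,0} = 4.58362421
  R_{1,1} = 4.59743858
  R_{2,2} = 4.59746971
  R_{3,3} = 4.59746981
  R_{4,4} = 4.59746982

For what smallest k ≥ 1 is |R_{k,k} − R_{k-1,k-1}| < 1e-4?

|R_{1,1} − R_{0,0}| = 0.01381437 ≥ 1e-4
|R_{2,2} − R_{1,1}| = 0.00003113 < 1e-4

k = 2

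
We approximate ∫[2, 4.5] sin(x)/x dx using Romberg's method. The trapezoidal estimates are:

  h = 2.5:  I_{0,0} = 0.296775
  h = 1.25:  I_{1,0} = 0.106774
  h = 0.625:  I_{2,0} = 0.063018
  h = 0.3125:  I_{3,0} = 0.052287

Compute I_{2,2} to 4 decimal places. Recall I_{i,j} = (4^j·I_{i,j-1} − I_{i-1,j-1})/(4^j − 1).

Richardson extrapolation on the trapezoidal column (denominator 4−1=3):
I_{1,1} = 0.106774 + (0.106774 − 0.296775)/3 = 0.043440
I_{2,1} = 0.063018 + (0.063018 − 0.106774)/3 = 0.048433
I_{2,2} = 0.048433 + (0.048433 − 0.043440)/15 = 0.048766

0.0488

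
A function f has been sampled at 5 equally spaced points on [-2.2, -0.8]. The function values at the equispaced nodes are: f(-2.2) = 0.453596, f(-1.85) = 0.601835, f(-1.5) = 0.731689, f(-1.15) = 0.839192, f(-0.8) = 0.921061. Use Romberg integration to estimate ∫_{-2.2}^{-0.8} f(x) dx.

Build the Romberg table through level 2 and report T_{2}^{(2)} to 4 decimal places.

T_{0}^{(0)} (trapezoid, 1 panel, h=1.4000): 0.962260
T_{1}^{(0)} (trapezoid, 2 panels, h=0.7000): 0.993312
T_{2}^{(0)} (trapezoid, 4 panels, h=0.3500): 1.001016
T_{1}^{(1)} = 0.993312 + (0.993312 − 0.962260)/3 = 1.003663
T_{2}^{(1)} = 1.001016 + (1.001016 − 0.993312)/3 = 1.003584
T_{2}^{(2)} = 1.003584 + (1.003584 − 1.003663)/15 = 1.003579

1.0036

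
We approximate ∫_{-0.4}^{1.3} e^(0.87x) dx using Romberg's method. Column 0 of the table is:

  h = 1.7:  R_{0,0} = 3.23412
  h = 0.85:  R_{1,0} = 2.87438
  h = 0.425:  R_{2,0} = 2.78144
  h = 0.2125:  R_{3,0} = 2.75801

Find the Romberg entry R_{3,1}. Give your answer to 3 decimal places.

Richardson extrapolation on the trapezoidal column (denominator 4−1=3):
R_{3,1} = 2.75801 + (2.75801 − 2.78144)/3 = 2.75020

2.750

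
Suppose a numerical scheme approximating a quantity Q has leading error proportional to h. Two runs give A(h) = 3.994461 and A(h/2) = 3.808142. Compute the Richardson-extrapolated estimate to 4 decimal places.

3.6218

Extrapolated value = (2·A(h/2) − A(h)) / (2 − 1)
= (2·3.808142 − 3.994461) / 1
= 3.621823 / 1 = 3.621823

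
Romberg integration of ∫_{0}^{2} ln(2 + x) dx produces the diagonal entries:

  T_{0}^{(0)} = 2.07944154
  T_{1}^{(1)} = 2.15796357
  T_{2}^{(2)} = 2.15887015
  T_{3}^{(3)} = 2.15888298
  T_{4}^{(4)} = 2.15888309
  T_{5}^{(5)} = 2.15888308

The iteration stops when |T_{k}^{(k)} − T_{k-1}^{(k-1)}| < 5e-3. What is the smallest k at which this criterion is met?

|T_{1}^{(1)} − T_{0}^{(0)}| = 0.07852203 ≥ 5e-3
|T_{2}^{(2)} − T_{1}^{(1)}| = 0.00090658 < 5e-3

k = 2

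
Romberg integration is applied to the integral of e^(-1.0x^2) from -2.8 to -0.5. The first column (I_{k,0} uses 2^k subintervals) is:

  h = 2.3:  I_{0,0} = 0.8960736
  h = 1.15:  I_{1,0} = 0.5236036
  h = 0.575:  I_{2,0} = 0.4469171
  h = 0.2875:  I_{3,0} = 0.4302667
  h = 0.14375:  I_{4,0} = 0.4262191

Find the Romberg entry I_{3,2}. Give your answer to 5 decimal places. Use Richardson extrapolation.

0.42494

Richardson extrapolation on the trapezoidal column (denominator 4−1=3):
I_{2,1} = (4·0.4469171 − 0.5236036) / 3 = 0.4213549
I_{3,1} = 0.4302667 + (0.4302667 − 0.4469171)/3 = 0.4247166
I_{3,2} = 0.4247166 + (0.4247166 − 0.4213549)/15 = 0.4249407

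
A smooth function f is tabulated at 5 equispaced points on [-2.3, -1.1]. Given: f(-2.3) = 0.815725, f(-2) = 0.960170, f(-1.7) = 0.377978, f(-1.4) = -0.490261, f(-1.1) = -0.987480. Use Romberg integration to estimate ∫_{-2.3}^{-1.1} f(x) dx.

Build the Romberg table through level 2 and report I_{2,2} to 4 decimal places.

I_{0,0} (trapezoid, 1 panel, h=1.2000): -0.103053
I_{1,0} (trapezoid, 2 panels, h=0.6000): 0.175260
I_{2,0} (trapezoid, 4 panels, h=0.3000): 0.228603
I_{1,1} = 0.175260 + (0.175260 − (-0.103053))/3 = 0.268031
I_{2,1} = 0.228603 + (0.228603 − 0.175260)/3 = 0.246384
I_{2,2} = 0.246384 + (0.246384 − 0.268031)/15 = 0.244941

0.2449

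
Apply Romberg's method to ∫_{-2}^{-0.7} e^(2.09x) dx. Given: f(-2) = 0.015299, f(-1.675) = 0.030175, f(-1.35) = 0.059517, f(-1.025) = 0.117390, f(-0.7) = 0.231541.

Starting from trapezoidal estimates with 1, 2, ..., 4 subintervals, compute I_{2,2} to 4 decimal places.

0.1035

I_{0,0} (trapezoid, 1 panel, h=1.3000): 0.160446
I_{1,0} (trapezoid, 2 panels, h=0.6500): 0.118909
I_{2,0} (trapezoid, 4 panels, h=0.3250): 0.107413
I_{1,1} = 0.118909 + (0.118909 − 0.160446)/3 = 0.105063
I_{2,1} = 0.107413 + (0.107413 − 0.118909)/3 = 0.103581
I_{2,2} = 0.103581 + (0.103581 − 0.105063)/15 = 0.103482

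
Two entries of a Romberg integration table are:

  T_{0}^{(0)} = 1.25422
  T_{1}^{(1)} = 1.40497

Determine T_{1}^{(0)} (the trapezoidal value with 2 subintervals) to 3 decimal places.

From T_{1}^{(1)} = (4·T_{1}^{(0)} − T_{0}^{(0)})/3, solve for T_{1}^{(0)}:
4·T_{1}^{(0)} = 3·1.40497 + 1.25422 = 5.46913
T_{1}^{(0)} = 1.36728

1.367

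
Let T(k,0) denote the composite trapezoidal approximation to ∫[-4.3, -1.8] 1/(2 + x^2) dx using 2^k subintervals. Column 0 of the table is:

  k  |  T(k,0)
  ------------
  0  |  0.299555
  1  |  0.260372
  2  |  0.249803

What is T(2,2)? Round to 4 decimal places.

T(1,1) = (4·0.260372 − 0.299555) / 3 = 0.247311
T(2,1) = 0.249803 + (0.249803 − 0.260372)/3 = 0.246280
T(2,2) = (16·0.246280 − 0.247311) / 15 = 0.246211

0.2462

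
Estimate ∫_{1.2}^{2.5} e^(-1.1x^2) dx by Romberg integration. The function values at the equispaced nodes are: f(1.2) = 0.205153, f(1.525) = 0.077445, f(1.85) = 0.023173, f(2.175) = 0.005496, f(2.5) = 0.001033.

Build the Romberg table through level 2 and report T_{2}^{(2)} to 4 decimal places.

T_{0}^{(0)} (trapezoid, 1 panel, h=1.3000): 0.134021
T_{1}^{(0)} (trapezoid, 2 panels, h=0.6500): 0.082073
T_{2}^{(0)} (trapezoid, 4 panels, h=0.3250): 0.067992
T_{1}^{(1)} = 0.082073 + (0.082073 − 0.134021)/3 = 0.064757
T_{2}^{(1)} = 0.067992 + (0.067992 − 0.082073)/3 = 0.063298
T_{2}^{(2)} = 0.063298 + (0.063298 − 0.064757)/15 = 0.063201

0.0632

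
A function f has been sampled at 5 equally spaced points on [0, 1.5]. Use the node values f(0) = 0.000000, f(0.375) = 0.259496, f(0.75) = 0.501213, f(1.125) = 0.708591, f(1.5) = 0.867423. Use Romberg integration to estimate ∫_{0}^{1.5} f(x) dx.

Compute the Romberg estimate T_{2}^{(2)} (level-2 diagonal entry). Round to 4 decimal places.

T_{0}^{(0)} (trapezoid, 1 panel, h=1.5000): 0.650567
T_{1}^{(0)} (trapezoid, 2 panels, h=0.7500): 0.701193
T_{2}^{(0)} (trapezoid, 4 panels, h=0.3750): 0.713629
T_{1}^{(1)} = 0.701193 + (0.701193 − 0.650567)/3 = 0.718068
T_{2}^{(1)} = 0.713629 + (0.713629 − 0.701193)/3 = 0.717774
T_{2}^{(2)} = 0.717774 + (0.717774 − 0.718068)/15 = 0.717754

0.7178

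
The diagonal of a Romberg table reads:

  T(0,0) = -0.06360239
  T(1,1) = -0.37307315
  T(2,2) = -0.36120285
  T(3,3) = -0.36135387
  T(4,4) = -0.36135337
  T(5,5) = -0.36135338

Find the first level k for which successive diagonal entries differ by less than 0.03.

|T(1,1) − T(0,0)| = 0.30947076 ≥ 0.03
|T(2,2) − T(1,1)| = 0.01187030 < 0.03

k = 2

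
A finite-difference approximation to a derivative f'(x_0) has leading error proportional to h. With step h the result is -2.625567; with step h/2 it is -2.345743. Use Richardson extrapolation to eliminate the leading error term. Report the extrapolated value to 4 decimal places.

-2.0659

The leading error scales as h; refining by a factor of 2 reduces it by 2^1 = 2.
Extrapolated value = (2·A(h/2) − A(h)) / (2 − 1)
= (2·(-2.345743) − (-2.625567)) / 1
= -2.065919 / 1 = -2.065919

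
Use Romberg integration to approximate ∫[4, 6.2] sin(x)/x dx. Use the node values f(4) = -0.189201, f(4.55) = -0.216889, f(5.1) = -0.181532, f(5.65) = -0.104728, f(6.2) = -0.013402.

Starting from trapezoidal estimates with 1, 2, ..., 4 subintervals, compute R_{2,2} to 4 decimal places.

-0.3395

R_{0,0} (trapezoid, 1 panel, h=2.2000): -0.222863
R_{1,0} (trapezoid, 2 panels, h=1.1000): -0.311117
R_{2,0} (trapezoid, 4 panels, h=0.5500): -0.332448
R_{1,1} = -0.311117 + (-0.311117 − (-0.222863))/3 = -0.340535
R_{2,1} = -0.332448 + (-0.332448 − (-0.311117))/3 = -0.339558
R_{2,2} = -0.339558 + (-0.339558 − (-0.340535))/15 = -0.339493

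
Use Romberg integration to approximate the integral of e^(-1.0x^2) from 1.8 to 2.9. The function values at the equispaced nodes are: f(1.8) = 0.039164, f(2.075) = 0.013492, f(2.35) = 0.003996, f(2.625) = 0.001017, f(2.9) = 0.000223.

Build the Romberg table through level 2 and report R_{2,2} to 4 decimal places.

R_{0,0} (trapezoid, 1 panel, h=1.1000): 0.021663
R_{1,0} (trapezoid, 2 panels, h=0.5500): 0.013029
R_{2,0} (trapezoid, 4 panels, h=0.2750): 0.010505
R_{1,1} = 0.013029 + (0.013029 − 0.021663)/3 = 0.010151
R_{2,1} = 0.010505 + (0.010505 − 0.013029)/3 = 0.009664
R_{2,2} = 0.009664 + (0.009664 − 0.010151)/15 = 0.009632

0.0096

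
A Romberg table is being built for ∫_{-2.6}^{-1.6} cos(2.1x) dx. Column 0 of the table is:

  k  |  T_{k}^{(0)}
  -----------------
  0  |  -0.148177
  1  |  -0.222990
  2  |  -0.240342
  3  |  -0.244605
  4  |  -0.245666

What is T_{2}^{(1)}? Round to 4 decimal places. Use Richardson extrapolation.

-0.2461

T_{2}^{(1)} = -0.240342 + (-0.240342 − (-0.222990))/3 = -0.246126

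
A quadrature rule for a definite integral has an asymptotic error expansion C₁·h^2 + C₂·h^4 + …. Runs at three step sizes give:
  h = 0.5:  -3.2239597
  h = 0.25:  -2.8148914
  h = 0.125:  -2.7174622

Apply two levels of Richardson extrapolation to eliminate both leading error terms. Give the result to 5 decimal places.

-2.68542

First eliminate the h^2 term (factor 2^2 = 4):
  B₁ = (4·(-2.8148914) − (-3.2239597))/3 = -2.6785353
  B₂ = (4·(-2.7174622) − (-2.8148914))/3 = -2.6849858
Then eliminate the h^4 term (factor 2^4 = 16):
  (16·(-2.6849858) − (-2.6785353))/15 = -2.6854158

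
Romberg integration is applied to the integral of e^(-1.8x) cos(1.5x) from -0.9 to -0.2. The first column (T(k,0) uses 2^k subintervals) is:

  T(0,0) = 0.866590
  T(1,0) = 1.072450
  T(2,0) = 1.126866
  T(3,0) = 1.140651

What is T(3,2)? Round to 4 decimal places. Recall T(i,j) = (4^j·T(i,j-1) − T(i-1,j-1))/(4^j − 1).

Richardson extrapolation on the trapezoidal column (denominator 4−1=3):
T(2,1) = (4·1.126866 − 1.072450) / 3 = 1.145005
T(3,1) = 1.140651 + (1.140651 − 1.126866)/3 = 1.145246
T(3,2) = (16·1.145246 − 1.145005) / 15 = 1.145262
(Column j=1 coincides with Simpson's rule on the same nodes.)

1.1453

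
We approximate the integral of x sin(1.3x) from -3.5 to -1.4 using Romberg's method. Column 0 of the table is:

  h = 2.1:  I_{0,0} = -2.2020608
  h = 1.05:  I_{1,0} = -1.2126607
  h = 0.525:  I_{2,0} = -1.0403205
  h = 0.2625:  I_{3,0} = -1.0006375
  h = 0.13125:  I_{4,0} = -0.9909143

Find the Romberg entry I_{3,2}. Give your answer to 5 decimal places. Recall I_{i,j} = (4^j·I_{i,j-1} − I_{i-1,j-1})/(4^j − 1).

Richardson extrapolation on the trapezoidal column (denominator 4−1=3):
I_{2,1} = -1.0403205 + (-1.0403205 − (-1.2126607))/3 = -0.9828738
I_{3,1} = (4·(-1.0006375) − (-1.0403205)) / 3 = -0.9874098
I_{3,2} = (16·(-0.9874098) − (-0.9828738)) / 15 = -0.9877122

-0.98771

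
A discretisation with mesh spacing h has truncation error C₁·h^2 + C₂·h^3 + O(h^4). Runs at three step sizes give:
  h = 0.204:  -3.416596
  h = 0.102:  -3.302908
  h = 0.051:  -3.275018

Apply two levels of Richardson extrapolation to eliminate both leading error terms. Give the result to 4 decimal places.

-3.2658

First eliminate the h^2 term (factor 2^2 = 4):
  B₁ = (4·(-3.302908) − (-3.416596))/3 = -3.265012
  B₂ = (4·(-3.275018) − (-3.302908))/3 = -3.265721
Then eliminate the h^3 term (factor 2^3 = 8):
  (8·(-3.265721) − (-3.265012))/7 = -3.265822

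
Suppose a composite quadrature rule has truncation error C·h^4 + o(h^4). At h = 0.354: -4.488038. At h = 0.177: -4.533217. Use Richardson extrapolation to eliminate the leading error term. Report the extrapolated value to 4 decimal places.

-4.5362

The leading error scales as h^4; refining by a factor of 2 reduces it by 2^4 = 16.
Extrapolated value = (16·A(h/2) − A(h)) / (16 − 1)
= (16·(-4.533217) − (-4.488038)) / 15
= -68.043434 / 15 = -4.536229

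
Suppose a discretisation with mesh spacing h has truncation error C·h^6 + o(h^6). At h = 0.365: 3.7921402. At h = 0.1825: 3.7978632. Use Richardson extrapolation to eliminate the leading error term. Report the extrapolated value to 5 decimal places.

The leading error scales as h^6; refining by a factor of 2 reduces it by 2^6 = 64.
Extrapolated value = (64·A(h/2) − A(h)) / (64 − 1)
= (64·3.7978632 − 3.7921402) / 63
= 239.2711046 / 63 = 3.7979540

3.79795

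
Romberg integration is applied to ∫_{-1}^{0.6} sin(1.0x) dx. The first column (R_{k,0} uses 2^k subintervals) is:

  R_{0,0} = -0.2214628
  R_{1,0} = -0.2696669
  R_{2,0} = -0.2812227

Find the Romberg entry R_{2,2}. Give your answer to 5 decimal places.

Richardson extrapolation on the trapezoidal column (denominator 4−1=3):
R_{1,1} = (4·(-0.2696669) − (-0.2214628)) / 3 = -0.2857349
R_{2,1} = (4·(-0.2812227) − (-0.2696669)) / 3 = -0.2850746
R_{2,2} = -0.2850746 + (-0.2850746 − (-0.2857349))/15 = -0.2850306
(Column j=1 coincides with Simpson's rule on the same nodes.)

-0.28503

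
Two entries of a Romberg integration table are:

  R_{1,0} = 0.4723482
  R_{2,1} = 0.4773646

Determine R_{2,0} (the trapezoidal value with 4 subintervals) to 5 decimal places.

From R_{2,1} = (4·R_{2,0} − R_{1,0})/3, solve for R_{2,0}:
4·R_{2,0} = 3·0.4773646 + 0.4723482 = 1.9044420
R_{2,0} = 0.4761105

0.47611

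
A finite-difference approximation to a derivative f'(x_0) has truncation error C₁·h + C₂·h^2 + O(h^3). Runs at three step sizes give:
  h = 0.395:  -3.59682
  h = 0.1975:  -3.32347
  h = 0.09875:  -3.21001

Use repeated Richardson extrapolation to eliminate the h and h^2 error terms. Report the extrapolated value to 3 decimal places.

First eliminate the h term (factor 2^1 = 2):
  B₁ = (2·(-3.32347) − (-3.59682))/1 = -3.05012
  B₂ = (2·(-3.21001) − (-3.32347))/1 = -3.09655
Then eliminate the h^2 term (factor 2^2 = 4):
  (4·(-3.09655) − (-3.05012))/3 = -3.11203

-3.112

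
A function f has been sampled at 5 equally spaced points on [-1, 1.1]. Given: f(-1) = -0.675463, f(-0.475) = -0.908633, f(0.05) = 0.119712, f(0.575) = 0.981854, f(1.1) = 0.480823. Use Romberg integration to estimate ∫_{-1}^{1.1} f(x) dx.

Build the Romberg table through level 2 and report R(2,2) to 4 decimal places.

R(0,0) (trapezoid, 1 panel, h=2.1000): -0.204372
R(1,0) (trapezoid, 2 panels, h=1.0500): 0.023512
R(2,0) (trapezoid, 4 panels, h=0.5250): 0.050197
R(1,1) = 0.023512 + (0.023512 − (-0.204372))/3 = 0.099473
R(2,1) = 0.050197 + (0.050197 − 0.023512)/3 = 0.059092
R(2,2) = 0.059092 + (0.059092 − 0.099473)/15 = 0.056400

0.0564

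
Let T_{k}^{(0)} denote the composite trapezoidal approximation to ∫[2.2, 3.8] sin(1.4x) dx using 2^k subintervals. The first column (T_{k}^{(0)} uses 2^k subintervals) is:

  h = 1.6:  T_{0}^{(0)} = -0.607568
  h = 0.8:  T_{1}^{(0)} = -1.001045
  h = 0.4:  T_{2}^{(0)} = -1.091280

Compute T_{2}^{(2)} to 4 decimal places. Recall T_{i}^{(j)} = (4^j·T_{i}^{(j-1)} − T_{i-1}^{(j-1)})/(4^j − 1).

-1.1206

Richardson extrapolation on the trapezoidal column (denominator 4−1=3):
T_{1}^{(1)} = -1.001045 + (-1.001045 − (-0.607568))/3 = -1.132204
T_{2}^{(1)} = (4·(-1.091280) − (-1.001045)) / 3 = -1.121358
T_{2}^{(2)} = (16·(-1.121358) − (-1.132204)) / 15 = -1.120635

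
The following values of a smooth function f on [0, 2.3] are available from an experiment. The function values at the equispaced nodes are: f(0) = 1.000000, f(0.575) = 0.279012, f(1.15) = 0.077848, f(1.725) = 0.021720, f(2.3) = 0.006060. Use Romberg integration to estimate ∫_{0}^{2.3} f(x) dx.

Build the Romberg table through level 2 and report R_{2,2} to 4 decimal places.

R_{0,0} (trapezoid, 1 panel, h=2.3000): 1.156969
R_{1,0} (trapezoid, 2 panels, h=1.1500): 0.668010
R_{2,0} (trapezoid, 4 panels, h=0.5750): 0.506926
R_{1,1} = 0.668010 + (0.668010 − 1.156969)/3 = 0.505024
R_{2,1} = 0.506926 + (0.506926 − 0.668010)/3 = 0.453231
R_{2,2} = 0.453231 + (0.453231 − 0.505024)/15 = 0.449778

0.4498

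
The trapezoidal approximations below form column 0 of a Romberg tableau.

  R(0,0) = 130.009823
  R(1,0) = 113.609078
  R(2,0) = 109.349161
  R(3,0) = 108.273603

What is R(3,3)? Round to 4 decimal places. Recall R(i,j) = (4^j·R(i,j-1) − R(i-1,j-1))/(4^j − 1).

Richardson extrapolation on the trapezoidal column (denominator 4−1=3):
R(1,1) = (4·113.609078 − 130.009823) / 3 = 108.142163
R(2,1) = (4·109.349161 − 113.609078) / 3 = 107.929189
R(3,1) = (4·108.273603 − 109.349161) / 3 = 107.915084
R(2,2) = 107.929189 + (107.929189 − 108.142163)/15 = 107.914991
R(3,2) = 107.915084 + (107.915084 − 107.929189)/15 = 107.914144
R(3,3) = 107.914144 + (107.914144 − 107.914991)/63 = 107.914131

107.9141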